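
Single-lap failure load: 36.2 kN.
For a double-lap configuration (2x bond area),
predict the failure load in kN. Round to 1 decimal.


Failure load = 36.2 * 2 = 72.4 kN

72.4


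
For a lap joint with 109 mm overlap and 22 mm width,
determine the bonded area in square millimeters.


Area = 109 * 22 = 2398 mm^2

2398


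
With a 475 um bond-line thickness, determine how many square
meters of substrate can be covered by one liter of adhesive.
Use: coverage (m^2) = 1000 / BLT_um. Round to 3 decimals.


Coverage = 1000 / 475 = 2.105 m^2

2.105


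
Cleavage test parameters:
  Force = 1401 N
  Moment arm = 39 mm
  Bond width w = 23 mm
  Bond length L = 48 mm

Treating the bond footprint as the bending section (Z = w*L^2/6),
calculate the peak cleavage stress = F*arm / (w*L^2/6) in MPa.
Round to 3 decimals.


M = 1401 * 39 = 54639 N*mm
Z = 23 * 48^2 / 6 = 52992 / 6 mm^3
sigma = M / Z = 6 * 54639 / 52992 = 327834 / 52992
= 6.186 MPa

6.186


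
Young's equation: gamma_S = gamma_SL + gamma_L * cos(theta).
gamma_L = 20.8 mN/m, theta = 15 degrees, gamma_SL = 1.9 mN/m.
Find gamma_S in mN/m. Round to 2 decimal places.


cos(15 deg) = 0.965926
gamma_S = 1.9 + 20.8 * 0.965926
= 21.99 mN/m

21.99


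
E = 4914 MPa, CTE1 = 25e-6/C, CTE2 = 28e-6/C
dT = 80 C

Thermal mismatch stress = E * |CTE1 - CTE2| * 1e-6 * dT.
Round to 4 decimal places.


= 4914 * 3e-6 * 80
= 1.1794 MPa

1.1794


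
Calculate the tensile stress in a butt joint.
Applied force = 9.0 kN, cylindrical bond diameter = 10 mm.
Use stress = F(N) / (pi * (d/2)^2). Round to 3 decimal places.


A = pi * 5.0^2 = 78.5398 mm^2
sigma = 9000.0 / 78.5398 = 114.592 MPa

114.592


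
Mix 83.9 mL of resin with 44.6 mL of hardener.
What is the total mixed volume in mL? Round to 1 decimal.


Total = 83.9 + 44.6 = 128.5 mL

128.5


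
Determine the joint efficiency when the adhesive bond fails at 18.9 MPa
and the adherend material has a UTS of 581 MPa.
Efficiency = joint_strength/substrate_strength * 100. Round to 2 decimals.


Joint efficiency = 18.9 / 581 * 100
= 3.25%

3.25


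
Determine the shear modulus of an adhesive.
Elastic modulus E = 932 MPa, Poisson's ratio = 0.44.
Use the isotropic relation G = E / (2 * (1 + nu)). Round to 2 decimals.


G = 932 / (2*(1+0.44)) = 932 / 2.88
= 323.61 MPa

323.61


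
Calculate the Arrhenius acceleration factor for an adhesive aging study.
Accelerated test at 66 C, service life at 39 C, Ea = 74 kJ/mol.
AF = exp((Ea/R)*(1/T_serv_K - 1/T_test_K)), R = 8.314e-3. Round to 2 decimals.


T_test = 339.15 K, T_serv = 312.15 K
Ea/R = 74 / 0.008314 = 8900.65
AF = exp(8900.65 * (1/312.15 - 1/339.15))
= 9.68

9.68


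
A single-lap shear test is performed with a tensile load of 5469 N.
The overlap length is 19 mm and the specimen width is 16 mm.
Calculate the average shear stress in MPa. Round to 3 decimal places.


Shear stress = F / (overlap * width)
= 5469 / (19 * 16)
= 5469 / 304
= 17.990 MPa

17.990


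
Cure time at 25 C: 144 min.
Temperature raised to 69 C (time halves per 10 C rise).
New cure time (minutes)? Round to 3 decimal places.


Acceleration factor = 2^(44/10) = 21.1121
New time = 144 / 21.1121 = 6.821 min

6.821


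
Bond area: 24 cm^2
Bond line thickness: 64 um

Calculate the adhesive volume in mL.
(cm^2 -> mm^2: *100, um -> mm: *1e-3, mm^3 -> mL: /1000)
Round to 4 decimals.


V = 24*100 * 64*1e-3 / 1000
= 0.1536 mL

0.1536


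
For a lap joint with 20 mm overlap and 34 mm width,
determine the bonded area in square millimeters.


Area = 20 * 34 = 680 mm^2

680


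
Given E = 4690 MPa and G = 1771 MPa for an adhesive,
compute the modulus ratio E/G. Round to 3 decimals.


E/G ratio = 4690 / 1771 = 2.648

2.648


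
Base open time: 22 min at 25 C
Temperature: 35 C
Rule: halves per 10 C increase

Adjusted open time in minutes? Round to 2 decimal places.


Acceleration = 2^((35-25)/10) = 2.0000
Open time = 22 / 2.0000 = 11.00 min

11.00


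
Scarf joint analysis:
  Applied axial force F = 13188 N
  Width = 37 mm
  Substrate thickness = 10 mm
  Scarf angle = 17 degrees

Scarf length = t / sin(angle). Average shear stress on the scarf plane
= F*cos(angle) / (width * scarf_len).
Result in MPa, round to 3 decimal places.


Scarf length = 10 / sin(17 deg) = 34.2030 mm
cos(17 deg) = 0.956305
Shear = 13188 * 0.956305 / (37 * 34.2030)
= 9.966 MPa

9.966


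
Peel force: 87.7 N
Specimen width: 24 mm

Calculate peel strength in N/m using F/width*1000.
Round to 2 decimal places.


Peel strength = 87.7 / 24 * 1000 = 3654.17 N/m

3654.17


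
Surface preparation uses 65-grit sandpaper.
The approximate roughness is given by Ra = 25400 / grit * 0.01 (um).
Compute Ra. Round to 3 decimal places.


Ra = 25400 / 65 * 0.01
= 254 / 65
= 3.908 um

3.908


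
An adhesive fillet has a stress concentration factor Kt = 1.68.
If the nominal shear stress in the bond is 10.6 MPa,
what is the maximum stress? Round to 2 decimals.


Max stress = 10.6 * 1.68 = 17.81 MPa

17.81


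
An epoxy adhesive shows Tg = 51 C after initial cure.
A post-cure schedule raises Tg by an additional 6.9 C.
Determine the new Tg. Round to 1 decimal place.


New Tg = 51 + 6.9
= 57.9 C

57.9


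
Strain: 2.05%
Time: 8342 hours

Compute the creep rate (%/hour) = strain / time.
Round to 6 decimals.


Creep rate = 2.05 / 8342
= 0.000246 %/h

0.000246


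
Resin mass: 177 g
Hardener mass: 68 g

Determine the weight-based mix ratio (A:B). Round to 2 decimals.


Ratio = 177 / 68 = 2.60

2.60


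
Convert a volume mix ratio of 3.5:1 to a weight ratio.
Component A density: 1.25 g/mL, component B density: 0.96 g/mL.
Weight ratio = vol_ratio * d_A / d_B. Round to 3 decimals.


= 3.5 * 1.25 / 0.96 = 4.557

4.557


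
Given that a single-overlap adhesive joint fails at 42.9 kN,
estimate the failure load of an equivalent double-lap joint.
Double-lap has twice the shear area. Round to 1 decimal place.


Double-lap factor = 2
Expected load = 42.9 * 2 = 85.8 kN

85.8


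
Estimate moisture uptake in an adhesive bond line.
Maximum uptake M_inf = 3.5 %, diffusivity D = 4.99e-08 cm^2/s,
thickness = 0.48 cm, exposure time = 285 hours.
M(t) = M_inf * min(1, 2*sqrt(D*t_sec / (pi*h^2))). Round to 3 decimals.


Convert time: 285 h = 1026000 s
ratio = min(1, 2*sqrt(4.99e-08*1026000/(pi*0.48^2)))
= 0.531910
M(t) = 3.5 * 0.531910 = 1.862%

1.862


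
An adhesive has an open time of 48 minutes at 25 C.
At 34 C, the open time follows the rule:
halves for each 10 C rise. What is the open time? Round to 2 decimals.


Factor = 2^((34-25)/10) = 1.8661
Open time = 48 / 1.8661 = 25.72 min

25.72


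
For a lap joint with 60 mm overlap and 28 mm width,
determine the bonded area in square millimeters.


Area = 60 * 28 = 1680 mm^2

1680


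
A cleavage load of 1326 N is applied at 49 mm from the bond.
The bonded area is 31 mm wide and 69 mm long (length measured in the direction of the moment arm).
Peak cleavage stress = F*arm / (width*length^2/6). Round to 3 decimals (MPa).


Moment = 1326 * 49 = 64974 N*mm
Section modulus = 31 * 4761 / 6 = 147591 / 6 mm^3
Stress = 64974 / (147591 / 6) = 389844 / 147591
= 2.641 MPa

2.641


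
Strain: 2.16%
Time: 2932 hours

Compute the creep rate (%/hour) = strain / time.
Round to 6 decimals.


Creep rate = 2.16 / 2932
= 0.000737 %/h

0.000737


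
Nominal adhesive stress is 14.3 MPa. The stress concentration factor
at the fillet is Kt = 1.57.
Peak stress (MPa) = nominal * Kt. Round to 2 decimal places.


Peak = 14.3 * 1.57 = 22.45 MPa

22.45


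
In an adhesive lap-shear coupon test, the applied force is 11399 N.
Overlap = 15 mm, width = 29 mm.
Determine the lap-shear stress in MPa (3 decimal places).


stress = F / (overlap * width)
= 11399 / (15 * 29)
= 26.205 MPa

26.205


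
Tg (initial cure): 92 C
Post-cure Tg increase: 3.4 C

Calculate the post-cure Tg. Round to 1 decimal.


Post-cure Tg = 92 + 3.4 = 95.4 C

95.4


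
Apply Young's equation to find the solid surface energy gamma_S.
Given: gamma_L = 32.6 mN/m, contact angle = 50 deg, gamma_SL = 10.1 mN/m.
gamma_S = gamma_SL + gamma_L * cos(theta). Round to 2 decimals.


theta_rad = 50 * pi/180 = 0.872665
gamma_S = 10.1 + 32.6 * cos(0.872665)
= 31.05 mN/m

31.05


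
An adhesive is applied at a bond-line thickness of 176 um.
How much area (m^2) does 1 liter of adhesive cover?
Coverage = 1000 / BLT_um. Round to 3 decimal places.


Coverage = 1000 / 176 = 5.682 m^2

5.682


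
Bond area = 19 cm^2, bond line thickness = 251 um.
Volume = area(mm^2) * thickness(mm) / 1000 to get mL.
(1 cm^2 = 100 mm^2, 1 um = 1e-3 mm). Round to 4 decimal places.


area_mm2 = 19 * 100 = 1900
blt_mm = 251 * 1e-3 = 0.251
vol_mm3 = 1900 * 0.251 = 476.9
vol_mL = 476.9 / 1000 = 0.4769 mL

0.4769


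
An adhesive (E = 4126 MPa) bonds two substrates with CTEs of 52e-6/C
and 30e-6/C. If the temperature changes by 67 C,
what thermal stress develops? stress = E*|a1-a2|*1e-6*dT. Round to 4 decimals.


Stress = 4126 * |52 - 30| * 1e-6 * 67
= 6.0817 MPa

6.0817


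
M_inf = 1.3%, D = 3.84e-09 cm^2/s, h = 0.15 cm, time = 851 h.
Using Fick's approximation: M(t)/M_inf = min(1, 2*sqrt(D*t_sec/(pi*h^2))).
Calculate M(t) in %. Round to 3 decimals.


t = 3063600 s
ratio = min(1, 2*sqrt(3.84e-09*3063600/(pi*0.0225)))
= 0.815916
M(t) = 1.3 * 0.815916 = 1.061%

1.061


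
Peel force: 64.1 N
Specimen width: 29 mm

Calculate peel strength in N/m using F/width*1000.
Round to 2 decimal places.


Peel strength = 64.1 / 29 * 1000 = 2210.34 N/m

2210.34


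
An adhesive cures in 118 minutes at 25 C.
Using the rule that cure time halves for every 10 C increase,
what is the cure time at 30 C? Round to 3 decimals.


Factor = 2^((30 - 25) / 10) = 1.4142
Cure time = 118 / 1.4142
= 83.439 minutes

83.439


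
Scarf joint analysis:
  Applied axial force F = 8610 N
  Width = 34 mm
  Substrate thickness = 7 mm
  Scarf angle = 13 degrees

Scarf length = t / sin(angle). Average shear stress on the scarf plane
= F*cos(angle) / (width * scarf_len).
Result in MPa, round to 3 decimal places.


Scarf length = 7 / sin(13 deg) = 31.1179 mm
cos(13 deg) = 0.974370
Shear = 8610 * 0.974370 / (34 * 31.1179)
= 7.929 MPa

7.929


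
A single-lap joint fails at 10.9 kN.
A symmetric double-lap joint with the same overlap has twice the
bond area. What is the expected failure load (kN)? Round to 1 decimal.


Double-lap load = 2 * 10.9 = 21.8 kN

21.8


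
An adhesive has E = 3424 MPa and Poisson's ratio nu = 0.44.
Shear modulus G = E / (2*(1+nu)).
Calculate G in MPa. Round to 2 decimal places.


G = 3424 / (2*(1+0.44))
= 3424 / 2.88
= 1188.89 MPa

1188.89


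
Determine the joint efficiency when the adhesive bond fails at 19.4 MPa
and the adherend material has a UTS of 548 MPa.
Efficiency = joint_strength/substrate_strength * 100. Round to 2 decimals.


Joint efficiency = 19.4 / 548 * 100
= 3.54%

3.54


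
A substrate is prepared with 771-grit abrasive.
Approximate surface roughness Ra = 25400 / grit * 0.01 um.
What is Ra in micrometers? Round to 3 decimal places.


Ra = 25400 / 771 * 0.01 = 0.329 um

0.329


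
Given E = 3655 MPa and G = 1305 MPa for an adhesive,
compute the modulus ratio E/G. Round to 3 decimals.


E/G ratio = 3655 / 1305 = 2.801

2.801


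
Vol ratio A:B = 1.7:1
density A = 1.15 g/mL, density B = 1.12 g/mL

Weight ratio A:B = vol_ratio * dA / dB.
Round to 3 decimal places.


Weight ratio = 1.7 * 1.15 / 1.12
= 1.746

1.746


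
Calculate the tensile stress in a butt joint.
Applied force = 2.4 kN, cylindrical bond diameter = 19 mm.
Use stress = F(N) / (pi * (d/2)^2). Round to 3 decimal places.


A = pi * 9.5^2 = 283.5287 mm^2
sigma = 2400.0 / 283.5287 = 8.465 MPa

8.465


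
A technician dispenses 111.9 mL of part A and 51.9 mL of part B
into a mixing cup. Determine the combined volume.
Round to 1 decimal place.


Combined volume = 111.9 + 51.9
= 163.8 mL

163.8


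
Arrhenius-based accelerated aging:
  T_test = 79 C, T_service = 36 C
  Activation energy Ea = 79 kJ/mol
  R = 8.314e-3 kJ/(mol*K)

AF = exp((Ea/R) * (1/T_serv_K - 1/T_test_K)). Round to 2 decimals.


T_test_K = 352.15, T_serv_K = 309.15
AF = exp((79/8.314e-3) * (1/309.15 - 1/352.15))
= 42.65

42.65


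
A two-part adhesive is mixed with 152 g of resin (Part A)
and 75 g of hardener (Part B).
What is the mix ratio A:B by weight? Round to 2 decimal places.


Mix ratio = mass_A / mass_B
= 152 / 75
= 2.03

2.03


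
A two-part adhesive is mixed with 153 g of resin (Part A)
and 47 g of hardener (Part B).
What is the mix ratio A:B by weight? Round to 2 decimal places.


Mix ratio = mass_A / mass_B
= 153 / 47
= 3.26

3.26


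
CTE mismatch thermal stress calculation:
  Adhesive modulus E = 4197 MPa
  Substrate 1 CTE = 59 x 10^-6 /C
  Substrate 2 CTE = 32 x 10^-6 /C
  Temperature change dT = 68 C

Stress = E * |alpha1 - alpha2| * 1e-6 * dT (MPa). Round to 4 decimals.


delta_alpha = |59 - 32| = 27 x 10^-6/C
Stress = 4197 * 27e-6 * 68
= 7.7057 MPa

7.7057


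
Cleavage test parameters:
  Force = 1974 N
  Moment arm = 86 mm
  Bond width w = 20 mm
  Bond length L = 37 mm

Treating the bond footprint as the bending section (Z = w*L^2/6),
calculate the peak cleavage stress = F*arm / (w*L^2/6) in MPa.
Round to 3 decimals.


M = 1974 * 86 = 169764 N*mm
Z = 20 * 37^2 / 6 = 27380 / 6 mm^3
sigma = M / Z = 6 * 169764 / 27380 = 1018584 / 27380
= 37.202 MPa

37.202


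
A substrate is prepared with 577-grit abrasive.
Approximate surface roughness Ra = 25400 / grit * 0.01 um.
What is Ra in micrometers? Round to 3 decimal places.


Ra = 25400 / 577 * 0.01 = 0.440 um

0.440


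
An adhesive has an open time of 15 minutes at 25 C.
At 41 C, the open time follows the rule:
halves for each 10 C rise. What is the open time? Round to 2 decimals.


Factor = 2^((41-25)/10) = 3.0314
Open time = 15 / 3.0314 = 4.95 min

4.95


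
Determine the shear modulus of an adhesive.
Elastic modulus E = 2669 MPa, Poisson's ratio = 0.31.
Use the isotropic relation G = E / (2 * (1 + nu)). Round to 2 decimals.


G = 2669 / (2*(1+0.31)) = 2669 / 2.62
= 1018.70 MPa

1018.70


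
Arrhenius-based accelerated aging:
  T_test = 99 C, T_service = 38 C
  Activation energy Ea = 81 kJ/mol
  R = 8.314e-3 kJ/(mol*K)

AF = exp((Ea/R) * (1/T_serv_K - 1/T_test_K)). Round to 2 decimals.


T_test_K = 372.15, T_serv_K = 311.15
AF = exp((81/8.314e-3) * (1/311.15 - 1/372.15))
= 169.42

169.42


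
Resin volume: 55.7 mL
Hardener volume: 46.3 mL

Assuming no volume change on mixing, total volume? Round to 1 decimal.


V_total = 55.7 + 46.3 = 102.0 mL

102.0


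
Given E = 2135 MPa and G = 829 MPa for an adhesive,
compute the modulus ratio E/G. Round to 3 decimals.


E/G ratio = 2135 / 829 = 2.575

2.575


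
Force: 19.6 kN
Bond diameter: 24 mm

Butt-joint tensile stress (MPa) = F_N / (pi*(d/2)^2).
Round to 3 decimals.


F_N = 19.6 * 1000 = 19600.0 N
A = pi*(12.0)^2 = 452.3893 mm^2
stress = 19600.0 / 452.3893 = 43.326 MPa

43.326


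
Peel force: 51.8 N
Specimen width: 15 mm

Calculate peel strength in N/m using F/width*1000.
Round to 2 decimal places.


Peel strength = 51.8 / 15 * 1000 = 3453.33 N/m

3453.33


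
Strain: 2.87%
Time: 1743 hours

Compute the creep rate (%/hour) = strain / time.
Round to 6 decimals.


Creep rate = 2.87 / 1743
= 0.001647 %/h

0.001647


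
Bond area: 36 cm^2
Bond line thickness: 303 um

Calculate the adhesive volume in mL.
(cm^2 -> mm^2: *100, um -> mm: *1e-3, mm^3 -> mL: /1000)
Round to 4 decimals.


V = 36*100 * 303*1e-3 / 1000
= 1.0908 mL

1.0908


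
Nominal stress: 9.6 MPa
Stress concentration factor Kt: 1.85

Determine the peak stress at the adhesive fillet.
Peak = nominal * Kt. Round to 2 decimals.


Peak stress = 9.6 * 1.85
= 17.76 MPa

17.76


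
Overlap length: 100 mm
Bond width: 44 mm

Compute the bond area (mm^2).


Bond area = 100 * 44 = 4400 mm^2

4400


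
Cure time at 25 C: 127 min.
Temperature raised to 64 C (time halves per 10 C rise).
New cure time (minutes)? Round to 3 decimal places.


Acceleration factor = 2^(39/10) = 14.9285
New time = 127 / 14.9285 = 8.507 min

8.507


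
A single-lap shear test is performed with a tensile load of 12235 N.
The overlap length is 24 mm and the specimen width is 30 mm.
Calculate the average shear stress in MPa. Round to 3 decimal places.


Shear stress = F / (overlap * width)
= 12235 / (24 * 30)
= 12235 / 720
= 16.993 MPa

16.993


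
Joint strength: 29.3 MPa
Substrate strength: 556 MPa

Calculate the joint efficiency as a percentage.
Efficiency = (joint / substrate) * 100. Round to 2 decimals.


Efficiency = (29.3 / 556) * 100 = 5.27%

5.27


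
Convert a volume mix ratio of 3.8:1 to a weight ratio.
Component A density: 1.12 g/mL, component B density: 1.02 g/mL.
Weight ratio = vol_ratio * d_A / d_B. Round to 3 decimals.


= 3.8 * 1.12 / 1.02 = 4.173

4.173


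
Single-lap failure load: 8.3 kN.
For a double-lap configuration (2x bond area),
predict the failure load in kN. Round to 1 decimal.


Failure load = 8.3 * 2 = 16.6 kN

16.6


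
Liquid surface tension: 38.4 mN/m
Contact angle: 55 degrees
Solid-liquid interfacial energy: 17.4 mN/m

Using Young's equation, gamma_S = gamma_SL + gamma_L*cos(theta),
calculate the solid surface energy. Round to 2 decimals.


gamma_S = 17.4 + 38.4 * cos(55)
= 39.43 mN/m

39.43


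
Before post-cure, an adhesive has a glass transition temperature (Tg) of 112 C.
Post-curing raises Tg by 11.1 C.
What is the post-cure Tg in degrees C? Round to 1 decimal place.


Tg_post = Tg_base + delta_Tg
= 112 + 11.1
= 123.1 C

123.1


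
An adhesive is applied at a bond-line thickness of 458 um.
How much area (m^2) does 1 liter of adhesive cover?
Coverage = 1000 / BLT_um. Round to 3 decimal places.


Coverage = 1000 / 458 = 2.183 m^2

2.183


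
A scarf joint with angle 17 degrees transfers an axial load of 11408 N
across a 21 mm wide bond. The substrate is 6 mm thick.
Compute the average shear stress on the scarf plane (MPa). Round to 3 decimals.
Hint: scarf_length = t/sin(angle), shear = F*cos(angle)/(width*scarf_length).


scarf_length = 6 / sin(17 deg) = 20.5218 mm
cos(17 deg) = 0.956305
shear stress = 11408 * 0.956305 / (21 * 20.5218)
= 25.315 MPa

25.315


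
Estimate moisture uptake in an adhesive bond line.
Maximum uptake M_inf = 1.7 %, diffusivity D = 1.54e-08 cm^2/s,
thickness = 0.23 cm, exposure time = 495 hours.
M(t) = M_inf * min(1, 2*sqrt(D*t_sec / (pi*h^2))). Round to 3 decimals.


Convert time: 495 h = 1782000 s
ratio = min(1, 2*sqrt(1.54e-08*1782000/(pi*0.23^2)))
= 0.812721
M(t) = 1.7 * 0.812721 = 1.382%

1.382


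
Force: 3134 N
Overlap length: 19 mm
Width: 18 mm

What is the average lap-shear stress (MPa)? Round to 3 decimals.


Average shear stress = F / (overlap * width)
= 3134 / (19 * 18)
= 9.164 MPa

9.164


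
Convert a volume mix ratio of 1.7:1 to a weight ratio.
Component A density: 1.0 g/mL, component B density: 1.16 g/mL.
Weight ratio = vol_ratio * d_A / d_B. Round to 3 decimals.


= 1.7 * 1.0 / 1.16 = 1.466

1.466


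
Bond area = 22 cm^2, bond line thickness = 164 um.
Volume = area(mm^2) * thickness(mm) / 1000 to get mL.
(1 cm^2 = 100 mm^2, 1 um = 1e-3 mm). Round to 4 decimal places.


area_mm2 = 22 * 100 = 2200
blt_mm = 164 * 1e-3 = 0.164
vol_mm3 = 2200 * 0.164 = 360.8
vol_mL = 360.8 / 1000 = 0.3608 mL

0.3608


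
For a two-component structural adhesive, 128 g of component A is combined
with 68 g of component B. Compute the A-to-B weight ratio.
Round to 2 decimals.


Weight ratio A:B = 128 / 68
= 1.88

1.88


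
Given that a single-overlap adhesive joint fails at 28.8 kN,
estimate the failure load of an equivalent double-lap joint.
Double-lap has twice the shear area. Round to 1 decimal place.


Double-lap factor = 2
Expected load = 28.8 * 2 = 57.6 kN

57.6


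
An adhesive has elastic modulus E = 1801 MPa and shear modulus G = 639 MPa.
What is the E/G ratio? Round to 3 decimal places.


E/G = 1801 / 639 = 2.818

2.818


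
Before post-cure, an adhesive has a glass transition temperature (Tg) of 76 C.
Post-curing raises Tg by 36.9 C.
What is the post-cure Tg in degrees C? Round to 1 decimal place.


Tg_post = Tg_base + delta_Tg
= 76 + 36.9
= 112.9 C

112.9


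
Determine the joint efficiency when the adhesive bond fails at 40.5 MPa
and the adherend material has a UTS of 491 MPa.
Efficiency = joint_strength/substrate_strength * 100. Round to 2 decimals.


Joint efficiency = 40.5 / 491 * 100
= 8.25%

8.25


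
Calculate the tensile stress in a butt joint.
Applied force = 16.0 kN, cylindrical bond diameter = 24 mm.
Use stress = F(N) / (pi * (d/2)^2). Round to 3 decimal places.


A = pi * 12.0^2 = 452.3893 mm^2
sigma = 16000.0 / 452.3893 = 35.368 MPa

35.368


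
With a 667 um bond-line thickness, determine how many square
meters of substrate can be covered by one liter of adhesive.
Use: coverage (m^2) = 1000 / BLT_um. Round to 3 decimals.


Coverage = 1000 / 667 = 1.499 m^2

1.499


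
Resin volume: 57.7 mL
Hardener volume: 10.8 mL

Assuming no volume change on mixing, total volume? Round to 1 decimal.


V_total = 57.7 + 10.8 = 68.5 mL

68.5


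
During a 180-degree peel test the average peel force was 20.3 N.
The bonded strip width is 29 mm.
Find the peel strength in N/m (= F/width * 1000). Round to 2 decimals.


Peel strength = F/width * 1000
= 20.3 / 29 * 1000
= 700.00 N/m

700.00


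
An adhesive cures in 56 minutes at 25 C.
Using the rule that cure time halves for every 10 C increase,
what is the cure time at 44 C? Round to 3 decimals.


Factor = 2^((44 - 25) / 10) = 3.7321
Cure time = 56 / 3.7321
= 15.005 minutes

15.005


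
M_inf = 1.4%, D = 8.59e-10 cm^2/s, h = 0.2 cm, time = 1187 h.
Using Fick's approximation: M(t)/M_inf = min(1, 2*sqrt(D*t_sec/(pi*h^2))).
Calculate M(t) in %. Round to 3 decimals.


t = 4273200 s
ratio = min(1, 2*sqrt(8.59e-10*4273200/(pi*0.0400)))
= 0.341821
M(t) = 1.4 * 0.341821 = 0.479%

0.479


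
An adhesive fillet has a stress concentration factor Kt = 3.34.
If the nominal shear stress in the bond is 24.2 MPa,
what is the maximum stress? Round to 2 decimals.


Max stress = 24.2 * 3.34 = 80.83 MPa

80.83


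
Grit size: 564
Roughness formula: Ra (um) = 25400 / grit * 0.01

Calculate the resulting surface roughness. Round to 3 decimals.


Ra = 25400 / 564 * 0.01
= 0.450 um

0.450


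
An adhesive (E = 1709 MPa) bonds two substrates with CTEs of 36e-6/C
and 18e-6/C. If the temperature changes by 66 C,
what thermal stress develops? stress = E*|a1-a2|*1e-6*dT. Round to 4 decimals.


Stress = 1709 * |36 - 18| * 1e-6 * 66
= 2.0303 MPa

2.0303


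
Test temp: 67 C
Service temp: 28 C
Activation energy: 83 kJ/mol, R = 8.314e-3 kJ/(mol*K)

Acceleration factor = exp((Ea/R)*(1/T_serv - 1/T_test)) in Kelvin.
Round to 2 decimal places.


AF = exp((83/0.008314)*(1/301.15 - 1/340.15))
= 44.74

44.74


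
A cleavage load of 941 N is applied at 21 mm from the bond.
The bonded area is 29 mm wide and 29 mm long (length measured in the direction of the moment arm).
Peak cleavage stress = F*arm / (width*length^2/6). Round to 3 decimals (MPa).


Moment = 941 * 21 = 19761 N*mm
Section modulus = 29 * 841 / 6 = 24389 / 6 mm^3
Stress = 19761 / (24389 / 6) = 118566 / 24389
= 4.861 MPa

4.861


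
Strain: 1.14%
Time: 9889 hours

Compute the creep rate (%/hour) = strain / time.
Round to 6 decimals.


Creep rate = 1.14 / 9889
= 0.000115 %/h

0.000115


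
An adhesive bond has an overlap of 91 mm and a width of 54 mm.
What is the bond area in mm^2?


Bond area = overlap * width
= 91 * 54
= 4914 mm^2

4914


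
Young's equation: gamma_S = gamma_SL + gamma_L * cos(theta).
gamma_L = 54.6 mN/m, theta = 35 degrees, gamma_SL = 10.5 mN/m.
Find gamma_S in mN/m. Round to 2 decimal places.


cos(35 deg) = 0.819152
gamma_S = 10.5 + 54.6 * 0.819152
= 55.23 mN/m

55.23


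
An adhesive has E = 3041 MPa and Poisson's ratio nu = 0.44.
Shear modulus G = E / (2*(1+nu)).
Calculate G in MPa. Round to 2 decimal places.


G = 3041 / (2*(1+0.44))
= 3041 / 2.88
= 1055.90 MPa

1055.90


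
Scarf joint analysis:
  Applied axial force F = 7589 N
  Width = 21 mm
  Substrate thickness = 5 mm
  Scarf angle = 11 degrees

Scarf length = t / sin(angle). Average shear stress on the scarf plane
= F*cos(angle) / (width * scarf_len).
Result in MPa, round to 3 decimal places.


Scarf length = 5 / sin(11 deg) = 26.2042 mm
cos(11 deg) = 0.981627
Shear = 7589 * 0.981627 / (21 * 26.2042)
= 13.538 MPa

13.538


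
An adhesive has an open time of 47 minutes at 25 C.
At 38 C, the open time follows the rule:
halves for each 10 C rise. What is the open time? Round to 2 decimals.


Factor = 2^((38-25)/10) = 2.4623
Open time = 47 / 2.4623 = 19.09 min

19.09


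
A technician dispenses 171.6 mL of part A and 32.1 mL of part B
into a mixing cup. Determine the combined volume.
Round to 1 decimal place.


Combined volume = 171.6 + 32.1
= 203.7 mL

203.7


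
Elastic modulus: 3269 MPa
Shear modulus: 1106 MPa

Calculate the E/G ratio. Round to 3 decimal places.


E / G = 3269 / 1106 = 2.956

2.956


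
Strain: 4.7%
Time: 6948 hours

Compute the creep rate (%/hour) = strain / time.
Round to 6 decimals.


Creep rate = 4.7 / 6948
= 0.000676 %/h

0.000676


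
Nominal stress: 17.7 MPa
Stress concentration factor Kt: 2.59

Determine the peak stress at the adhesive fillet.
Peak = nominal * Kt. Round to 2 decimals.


Peak stress = 17.7 * 2.59
= 45.84 MPa

45.84


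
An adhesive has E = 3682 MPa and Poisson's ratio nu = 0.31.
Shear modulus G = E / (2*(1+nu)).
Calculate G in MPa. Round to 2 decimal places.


G = 3682 / (2*(1+0.31))
= 3682 / 2.62
= 1405.34 MPa

1405.34


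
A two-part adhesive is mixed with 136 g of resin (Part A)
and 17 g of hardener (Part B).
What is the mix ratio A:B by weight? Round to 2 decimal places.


Mix ratio = mass_A / mass_B
= 136 / 17
= 8.00

8.00


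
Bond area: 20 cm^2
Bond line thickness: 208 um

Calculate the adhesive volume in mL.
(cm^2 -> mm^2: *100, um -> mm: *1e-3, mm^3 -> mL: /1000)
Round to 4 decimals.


V = 20*100 * 208*1e-3 / 1000
= 0.4160 mL

0.4160


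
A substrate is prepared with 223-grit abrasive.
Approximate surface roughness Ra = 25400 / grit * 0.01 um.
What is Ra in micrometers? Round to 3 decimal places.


Ra = 25400 / 223 * 0.01 = 1.139 um

1.139


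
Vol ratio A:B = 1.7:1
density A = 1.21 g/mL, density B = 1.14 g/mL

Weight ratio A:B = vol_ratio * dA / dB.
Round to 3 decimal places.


Weight ratio = 1.7 * 1.21 / 1.14
= 1.804

1.804


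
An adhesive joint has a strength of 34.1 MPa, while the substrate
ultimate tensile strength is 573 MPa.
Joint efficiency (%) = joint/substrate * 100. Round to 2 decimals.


Efficiency = 34.1 / 573 * 100
= 5.95%

5.95


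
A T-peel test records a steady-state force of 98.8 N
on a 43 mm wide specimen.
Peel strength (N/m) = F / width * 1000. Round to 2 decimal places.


Peel strength = 98.8 / 43 * 1000
= 2297.67 N/m

2297.67


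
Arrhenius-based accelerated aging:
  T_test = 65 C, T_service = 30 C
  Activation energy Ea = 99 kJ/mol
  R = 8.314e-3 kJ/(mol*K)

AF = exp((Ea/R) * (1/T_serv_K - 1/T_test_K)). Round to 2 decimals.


T_test_K = 338.15, T_serv_K = 303.15
AF = exp((99/8.314e-3) * (1/303.15 - 1/338.15))
= 58.30

58.30


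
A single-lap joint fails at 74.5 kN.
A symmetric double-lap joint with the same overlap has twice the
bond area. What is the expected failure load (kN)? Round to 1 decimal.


Double-lap load = 2 * 74.5 = 149.0 kN

149.0


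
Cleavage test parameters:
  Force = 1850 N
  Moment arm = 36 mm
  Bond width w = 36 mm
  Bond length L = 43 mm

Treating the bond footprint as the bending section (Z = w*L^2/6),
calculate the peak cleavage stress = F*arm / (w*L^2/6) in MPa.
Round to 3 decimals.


M = 1850 * 36 = 66600 N*mm
Z = 36 * 43^2 / 6 = 66564 / 6 mm^3
sigma = M / Z = 6 * 66600 / 66564 = 399600 / 66564
= 6.003 MPa

6.003


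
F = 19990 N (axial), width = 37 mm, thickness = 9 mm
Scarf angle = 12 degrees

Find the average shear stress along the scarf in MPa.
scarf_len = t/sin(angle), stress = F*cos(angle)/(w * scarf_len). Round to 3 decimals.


scarf_len = 9/sin(12 deg) = 43.2876
cos(12 deg) = 0.978148
stress = 19990*0.978148/(37*43.2876) = 12.208 MPa

12.208


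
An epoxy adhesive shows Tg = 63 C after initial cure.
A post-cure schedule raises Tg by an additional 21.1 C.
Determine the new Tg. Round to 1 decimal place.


New Tg = 63 + 21.1
= 84.1 C

84.1


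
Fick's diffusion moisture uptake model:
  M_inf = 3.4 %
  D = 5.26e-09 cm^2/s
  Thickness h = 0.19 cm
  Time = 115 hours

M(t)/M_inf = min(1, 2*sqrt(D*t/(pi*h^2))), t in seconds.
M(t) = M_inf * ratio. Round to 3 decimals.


t_sec = 115 * 3600 = 414000
ratio = 2*sqrt(5.26e-09*414000/(pi*0.19^2))
= min(1, 0.277137)
= 0.277137
M(t) = 3.4 * 0.277137 = 0.942 %

0.942


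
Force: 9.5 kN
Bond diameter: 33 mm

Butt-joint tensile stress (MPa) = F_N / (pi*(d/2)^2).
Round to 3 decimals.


F_N = 9.5 * 1000 = 9500.0 N
A = pi*(16.5)^2 = 855.2986 mm^2
stress = 9500.0 / 855.2986 = 11.107 MPa

11.107


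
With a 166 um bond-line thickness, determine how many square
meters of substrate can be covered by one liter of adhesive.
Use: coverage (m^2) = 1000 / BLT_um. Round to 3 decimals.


Coverage = 1000 / 166 = 6.024 m^2

6.024


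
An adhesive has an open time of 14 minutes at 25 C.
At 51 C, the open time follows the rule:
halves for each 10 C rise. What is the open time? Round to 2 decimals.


Factor = 2^((51-25)/10) = 6.0629
Open time = 14 / 6.0629 = 2.31 min

2.31


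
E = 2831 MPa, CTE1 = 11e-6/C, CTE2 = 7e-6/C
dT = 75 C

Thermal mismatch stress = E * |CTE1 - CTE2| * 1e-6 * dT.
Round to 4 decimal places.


= 2831 * 4e-6 * 75
= 0.8493 MPa

0.8493


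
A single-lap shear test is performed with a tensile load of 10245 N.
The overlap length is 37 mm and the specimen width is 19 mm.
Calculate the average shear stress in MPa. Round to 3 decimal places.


Shear stress = F / (overlap * width)
= 10245 / (37 * 19)
= 10245 / 703
= 14.573 MPa

14.573


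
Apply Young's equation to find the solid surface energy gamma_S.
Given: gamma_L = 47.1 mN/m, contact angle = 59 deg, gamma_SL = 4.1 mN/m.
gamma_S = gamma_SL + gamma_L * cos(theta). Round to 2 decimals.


theta_rad = 59 * pi/180 = 1.029744
gamma_S = 4.1 + 47.1 * cos(1.029744)
= 28.36 mN/m

28.36


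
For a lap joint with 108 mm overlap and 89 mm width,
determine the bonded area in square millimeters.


Area = 108 * 89 = 9612 mm^2

9612


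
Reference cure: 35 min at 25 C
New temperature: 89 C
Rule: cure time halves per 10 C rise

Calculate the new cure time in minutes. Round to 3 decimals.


factor = 2^((89-25)/10) = 84.4485
t_new = 35 / 84.4485 = 0.414 min

0.414


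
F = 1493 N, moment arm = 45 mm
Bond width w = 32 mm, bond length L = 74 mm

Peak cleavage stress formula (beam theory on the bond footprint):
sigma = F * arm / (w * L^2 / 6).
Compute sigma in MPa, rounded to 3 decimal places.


sigma = (1493 * 45) / (32 * 5476 / 6)
= 67185 * 6 / 175232
= 403110 / 175232
= 2.300 MPa

2.300


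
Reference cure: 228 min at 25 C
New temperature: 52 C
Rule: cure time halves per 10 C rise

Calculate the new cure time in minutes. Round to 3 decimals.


factor = 2^((52-25)/10) = 6.4980
t_new = 228 / 6.4980 = 35.088 min

35.088


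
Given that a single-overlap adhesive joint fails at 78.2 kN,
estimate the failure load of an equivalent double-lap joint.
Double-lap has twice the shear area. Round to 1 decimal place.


Double-lap factor = 2
Expected load = 78.2 * 2 = 156.4 kN

156.4


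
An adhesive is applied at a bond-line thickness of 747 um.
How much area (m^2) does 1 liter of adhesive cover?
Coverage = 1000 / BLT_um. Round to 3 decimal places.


Coverage = 1000 / 747 = 1.339 m^2

1.339


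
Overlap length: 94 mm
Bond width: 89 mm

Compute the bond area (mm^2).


Bond area = 94 * 89 = 8366 mm^2

8366


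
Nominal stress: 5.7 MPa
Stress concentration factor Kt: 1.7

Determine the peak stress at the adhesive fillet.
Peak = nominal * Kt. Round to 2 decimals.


Peak stress = 5.7 * 1.7
= 9.69 MPa

9.69


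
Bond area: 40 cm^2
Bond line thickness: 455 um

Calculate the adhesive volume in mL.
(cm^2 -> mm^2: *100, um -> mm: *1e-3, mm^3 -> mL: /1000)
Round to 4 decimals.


V = 40*100 * 455*1e-3 / 1000
= 1.8200 mL

1.8200


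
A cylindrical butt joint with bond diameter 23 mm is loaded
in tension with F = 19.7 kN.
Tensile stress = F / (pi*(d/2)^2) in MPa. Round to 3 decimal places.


Area = pi * (23/2)^2 = 415.4756 mm^2
Stress = 19.7*1000 / 415.4756
= 47.416 MPa

47.416


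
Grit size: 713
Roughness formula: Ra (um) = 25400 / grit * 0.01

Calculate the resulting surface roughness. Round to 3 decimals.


Ra = 25400 / 713 * 0.01
= 0.356 um

0.356


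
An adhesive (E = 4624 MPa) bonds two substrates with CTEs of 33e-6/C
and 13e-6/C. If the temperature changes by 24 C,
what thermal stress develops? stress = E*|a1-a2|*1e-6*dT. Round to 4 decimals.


Stress = 4624 * |33 - 13| * 1e-6 * 24
= 2.2195 MPa

2.2195


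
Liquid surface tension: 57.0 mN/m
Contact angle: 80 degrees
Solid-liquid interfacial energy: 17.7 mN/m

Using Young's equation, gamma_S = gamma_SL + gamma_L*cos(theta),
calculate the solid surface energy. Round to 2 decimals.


gamma_S = 17.7 + 57.0 * cos(80)
= 27.60 mN/m

27.60


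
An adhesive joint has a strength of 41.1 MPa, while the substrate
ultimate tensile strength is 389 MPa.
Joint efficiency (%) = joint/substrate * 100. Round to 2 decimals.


Efficiency = 41.1 / 389 * 100
= 10.57%

10.57


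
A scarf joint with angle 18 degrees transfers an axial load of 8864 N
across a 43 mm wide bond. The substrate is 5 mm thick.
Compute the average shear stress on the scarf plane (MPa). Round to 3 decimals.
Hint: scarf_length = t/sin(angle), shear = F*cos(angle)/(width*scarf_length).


scarf_length = 5 / sin(18 deg) = 16.1803 mm
cos(18 deg) = 0.951057
shear stress = 8864 * 0.951057 / (43 * 16.1803)
= 12.117 MPa

12.117


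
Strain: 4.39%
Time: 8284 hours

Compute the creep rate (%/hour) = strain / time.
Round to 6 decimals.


Creep rate = 4.39 / 8284
= 0.000530 %/h

0.000530


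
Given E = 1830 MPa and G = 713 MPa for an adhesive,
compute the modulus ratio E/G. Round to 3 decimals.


E/G ratio = 1830 / 713 = 2.567

2.567


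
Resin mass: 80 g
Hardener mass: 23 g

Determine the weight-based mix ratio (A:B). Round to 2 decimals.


Ratio = 80 / 23 = 3.48

3.48


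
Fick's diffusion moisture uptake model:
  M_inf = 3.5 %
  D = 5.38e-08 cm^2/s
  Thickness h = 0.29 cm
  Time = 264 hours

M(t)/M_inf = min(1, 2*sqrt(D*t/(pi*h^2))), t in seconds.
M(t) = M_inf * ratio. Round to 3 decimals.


t_sec = 264 * 3600 = 950400
ratio = 2*sqrt(5.38e-08*950400/(pi*0.29^2))
= min(1, 0.879835)
= 0.879835
M(t) = 3.5 * 0.879835 = 3.079 %

3.079


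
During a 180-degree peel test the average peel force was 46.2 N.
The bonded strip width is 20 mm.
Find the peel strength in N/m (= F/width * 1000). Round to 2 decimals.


Peel strength = F/width * 1000
= 46.2 / 20 * 1000
= 2310.00 N/m

2310.00


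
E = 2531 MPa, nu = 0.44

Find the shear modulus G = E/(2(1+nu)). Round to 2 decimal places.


G = 2531 / (2 * 1.44)
= 878.82 MPa

878.82


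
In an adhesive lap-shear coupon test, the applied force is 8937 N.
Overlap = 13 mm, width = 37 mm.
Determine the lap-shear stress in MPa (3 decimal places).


stress = F / (overlap * width)
= 8937 / (13 * 37)
= 18.580 MPa

18.580


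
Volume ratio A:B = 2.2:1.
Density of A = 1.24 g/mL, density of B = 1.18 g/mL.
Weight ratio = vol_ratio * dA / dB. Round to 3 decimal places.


Wt ratio = 2.2 * 1.24 / 1.18
= 2.312

2.312


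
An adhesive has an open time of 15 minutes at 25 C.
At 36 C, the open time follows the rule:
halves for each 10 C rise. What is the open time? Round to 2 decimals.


Factor = 2^((36-25)/10) = 2.1435
Open time = 15 / 2.1435 = 7.00 min

7.00


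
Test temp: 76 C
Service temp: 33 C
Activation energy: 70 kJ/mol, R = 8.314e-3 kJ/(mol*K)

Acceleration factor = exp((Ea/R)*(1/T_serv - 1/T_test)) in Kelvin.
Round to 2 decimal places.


AF = exp((70/0.008314)*(1/306.15 - 1/349.15))
= 29.58

29.58


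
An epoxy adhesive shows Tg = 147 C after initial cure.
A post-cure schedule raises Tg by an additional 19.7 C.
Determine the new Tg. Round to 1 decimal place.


New Tg = 147 + 19.7
= 166.7 C

166.7


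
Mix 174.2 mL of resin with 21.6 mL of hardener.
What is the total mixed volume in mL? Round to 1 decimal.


Total = 174.2 + 21.6 = 195.8 mL

195.8


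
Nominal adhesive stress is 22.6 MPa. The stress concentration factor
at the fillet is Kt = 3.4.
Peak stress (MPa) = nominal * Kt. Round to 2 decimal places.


Peak = 22.6 * 3.4 = 76.84 MPa

76.84


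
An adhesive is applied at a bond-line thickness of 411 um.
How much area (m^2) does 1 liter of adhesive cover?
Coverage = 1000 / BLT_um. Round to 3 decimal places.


Coverage = 1000 / 411 = 2.433 m^2

2.433


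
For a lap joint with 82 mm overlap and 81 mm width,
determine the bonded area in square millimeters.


Area = 82 * 81 = 6642 mm^2

6642


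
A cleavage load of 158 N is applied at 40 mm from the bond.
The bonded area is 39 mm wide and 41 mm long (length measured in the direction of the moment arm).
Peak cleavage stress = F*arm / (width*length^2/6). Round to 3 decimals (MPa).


Moment = 158 * 40 = 6320 N*mm
Section modulus = 39 * 1681 / 6 = 65559 / 6 mm^3
Stress = 6320 / (65559 / 6) = 37920 / 65559
= 0.578 MPa

0.578


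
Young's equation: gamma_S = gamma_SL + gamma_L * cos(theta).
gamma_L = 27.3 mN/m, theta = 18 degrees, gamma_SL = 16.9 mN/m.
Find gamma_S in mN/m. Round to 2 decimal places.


cos(18 deg) = 0.951057
gamma_S = 16.9 + 27.3 * 0.951057
= 42.86 mN/m

42.86


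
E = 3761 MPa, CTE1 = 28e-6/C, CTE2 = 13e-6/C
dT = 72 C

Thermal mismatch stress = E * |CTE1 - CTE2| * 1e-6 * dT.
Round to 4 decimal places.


= 3761 * 15e-6 * 72
= 4.0619 MPa

4.0619


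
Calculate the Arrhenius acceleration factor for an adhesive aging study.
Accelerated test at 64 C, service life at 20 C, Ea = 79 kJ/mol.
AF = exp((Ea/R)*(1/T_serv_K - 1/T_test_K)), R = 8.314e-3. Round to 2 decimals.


T_test = 337.15 K, T_serv = 293.15 K
Ea/R = 79 / 0.008314 = 9502.04
AF = exp(9502.04 * (1/293.15 - 1/337.15))
= 68.73

68.73


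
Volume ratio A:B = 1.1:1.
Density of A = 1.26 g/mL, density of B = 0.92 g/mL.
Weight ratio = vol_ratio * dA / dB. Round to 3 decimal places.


Wt ratio = 1.1 * 1.26 / 0.92
= 1.507

1.507


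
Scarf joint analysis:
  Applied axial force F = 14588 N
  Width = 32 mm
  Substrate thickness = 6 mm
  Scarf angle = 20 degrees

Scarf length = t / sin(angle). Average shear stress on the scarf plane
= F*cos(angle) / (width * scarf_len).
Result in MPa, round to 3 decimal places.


Scarf length = 6 / sin(20 deg) = 17.5428 mm
cos(20 deg) = 0.939693
Shear = 14588 * 0.939693 / (32 * 17.5428)
= 24.419 MPa

24.419


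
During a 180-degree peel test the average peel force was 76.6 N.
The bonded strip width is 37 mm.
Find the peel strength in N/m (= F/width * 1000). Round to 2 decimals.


Peel strength = F/width * 1000
= 76.6 / 37 * 1000
= 2070.27 N/m

2070.27


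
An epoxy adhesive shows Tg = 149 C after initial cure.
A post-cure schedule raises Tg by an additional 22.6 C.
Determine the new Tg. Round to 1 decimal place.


New Tg = 149 + 22.6
= 171.6 C

171.6


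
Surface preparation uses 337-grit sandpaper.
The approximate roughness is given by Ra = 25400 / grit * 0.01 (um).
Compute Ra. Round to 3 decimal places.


Ra = 25400 / 337 * 0.01
= 254 / 337
= 0.754 um

0.754
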